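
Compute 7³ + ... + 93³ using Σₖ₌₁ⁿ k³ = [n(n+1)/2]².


Σₖ₌7^93 k³ = [93·94/2]² − [6·7/2]²
= 19105641 − 441 = 19105200

Σk³ = 19105200


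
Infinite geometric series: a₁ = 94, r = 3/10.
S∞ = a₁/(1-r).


S∞ = a₁/(1-r) = 94/(1 - 3/10)
= 94/(7/10)
= 940/7

S∞ = 940/7


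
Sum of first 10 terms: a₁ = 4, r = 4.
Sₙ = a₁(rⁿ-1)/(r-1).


Sₙ = 4×(4^10 - 1)/(4 - 1)
= 4×(1048576 - 1)/3
= 4×1048575/3
= 1398100

S_10 = 1398100


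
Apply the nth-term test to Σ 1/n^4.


lim(n→∞) 1/n^4 = 0
lim aₙ = 0 → nth-term test is INCONCLUSIVE
(Need other tests; this is actually a convergent p-series with p=4 > 1)

Inconclusive (lim aₙ = 0; need another test)


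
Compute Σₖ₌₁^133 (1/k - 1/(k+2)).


Telescoping with gap 2: two head and two tail terms survive.
= (1 + 1/2) - (1/134 + 1/135)
= 3/2 - 1/134 - 1/135 = 13433/9045

Sum = 13433/9045


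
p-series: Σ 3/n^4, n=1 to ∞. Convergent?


p-series test: Σ c/n^p converges if p > 1, diverges if p ≤ 1 (constant c > 0 doesn't affect convergence).
p = 4
4 > 1 → CONVERGES

Converges (p = 4 > 1)


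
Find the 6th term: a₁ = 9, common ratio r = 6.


aₙ = a₁·r^(n-1)
= 9×6^5
= 9×7776
= 69984

a_6 = 69984


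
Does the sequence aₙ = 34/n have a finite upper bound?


a₁ = 34, a₂ = 34/2, a₃ = 34/3, ...
0 < aₙ ≤ 34 for all n ≥ 1
Lower bound: 0, Upper bound: 34
The sequence IS bounded

Bounded (0 < aₙ ≤ 34)


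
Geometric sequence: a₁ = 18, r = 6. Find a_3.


aₙ = a₁·r^(n-1)
= 18×6^2
= 18×36
= 648

a_3 = 648


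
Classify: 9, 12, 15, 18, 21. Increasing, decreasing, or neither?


Differences: 3, 3, 3, 3
All differences > 0 → strictly INCREASING

Monotonically increasing


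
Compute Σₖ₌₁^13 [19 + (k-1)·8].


aₙ = 19 + (13-1)×8 = 115
Sₙ = n(a₁+aₙ)/2 = 13×(19+115)/2
= 13×134/2 = 871

S_13 = 871


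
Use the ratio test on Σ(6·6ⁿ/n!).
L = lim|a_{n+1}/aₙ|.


aₙ = 6·6^n/n!
a_{n+1}/aₙ = 6^(n+1)/(n+1)! × n!/6^n  (constant 6 cancels)
= 6/(n+1)
L = lim(n→∞) 6/(n+1) = 0
L < 1 → series CONVERGES

Converges (ratio test: L = 0 < 1)


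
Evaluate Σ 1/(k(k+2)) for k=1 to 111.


1/(k(k+2)) = (1/2)·(1/k - 1/(k+2)) (partial fractions)
Telescoping: Σ = (1/2)·(1 + 1/2 - 1/112 - 1/113) = 18759/25312

Sum = 18759/25312


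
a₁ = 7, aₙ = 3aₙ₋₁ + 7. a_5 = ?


Computing step by step:
a_1 = 7
a_2 = 28
a_3 = 91
a_4 = 280
a_5 = 847


a_5 = 847


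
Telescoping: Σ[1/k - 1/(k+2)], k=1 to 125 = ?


Telescoping with gap 2: two head and two tail terms survive.
= (1 + 1/2) - (1/126 + 1/127)
= 3/2 - 1/126 - 1/127 = 11875/8001

Sum = 11875/8001


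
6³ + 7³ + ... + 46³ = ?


Σₖ₌6^46 k³ = [46·47/2]² − [5·6/2]²
= 1168561 − 225 = 1168336

Σk³ = 1168336


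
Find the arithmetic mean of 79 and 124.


AM = (79 + 124)/2 = 203/2 = 101.5

AM = 101.5


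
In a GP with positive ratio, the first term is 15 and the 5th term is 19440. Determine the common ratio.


r^(n-1) = aₙ/a₁
r^4 = 19440/15 = 1296
r = 1296^(1/4)
= ±6; taking r > 0 gives r = 6

r = 6


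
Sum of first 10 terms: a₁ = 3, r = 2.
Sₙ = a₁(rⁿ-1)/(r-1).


Sₙ = 3×(2^10 - 1)/(2 - 1)
= 3×(1024 - 1)/1
= 3×1023/1
= 3069

S_10 = 3069


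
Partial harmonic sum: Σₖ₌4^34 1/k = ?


Σₖ₌4^34 1/k = 1/4 + 1/5 + 1/6 + ... + 1/34
= 29994937019149/13127595717600
≈ 2.2849

Sum = 29994937019149/13127595717600 ≈ 2.2849


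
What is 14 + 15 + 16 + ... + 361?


Σₖ₌14^361 k = Σₖ₌₁^361 k − Σₖ₌₁^13 k
= 361·362/2 − 13·14/2
= 65341 − 91 = 65250

Σk = 65250


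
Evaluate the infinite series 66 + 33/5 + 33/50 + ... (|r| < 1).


S∞ = a₁/(1-r) = 66/(1 - 1/10)
= 66/(9/10)
= 220/3

S∞ = 220/3


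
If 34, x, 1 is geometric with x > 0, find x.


GM = √(34×1) = √34 = 5.831

GM = 5.831


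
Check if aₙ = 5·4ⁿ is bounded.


aₙ = 5·4ⁿ → as n→∞, aₙ→∞ (since base 4 > 1)
No finite upper bound exists
The sequence is UNBOUNDED

Unbounded (aₙ → ∞ as n → ∞)


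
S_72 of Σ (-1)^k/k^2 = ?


S = -1 + 1/4 - 1/9 + 1/16 - 1/25 + 1/36 - 1/49 + 1/64 ± ...
= -0.8224
(Full series converges to -π²/12 ≈ -0.8225)

S_72 = -0.8224


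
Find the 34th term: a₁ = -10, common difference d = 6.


aₙ = a₁ + (n-1)d
= -10 + (34-1)×6
= -10 + 198
= 188

a_34 = 188


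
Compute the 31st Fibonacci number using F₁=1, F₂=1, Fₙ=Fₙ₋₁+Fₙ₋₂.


Fibonacci sequence: 1, 1, 2, 3, 5, 8, 13, 21, 34, 55, 89, ...
F(31) = 1346269

F(31) = 1346269


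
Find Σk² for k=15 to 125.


Σₖ₌15^125 k² = Σₖ₌₁^125 k² − Σₖ₌₁^14 k²
= 125·126·251/6 − 14·15·29/6
= 658875 − 1015 = 657860

Σk² = 657860


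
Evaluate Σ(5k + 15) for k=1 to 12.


Σ(5k+15) = 5·Σk + 15·n
= 5·78 + 15·12
= 390 + 180 = 570

Σ = 570


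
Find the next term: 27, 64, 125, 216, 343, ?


Pattern: perfect cubes: n³
Terms: 27, 64, 125, 216, 343
Next term = 512

Next term = 512


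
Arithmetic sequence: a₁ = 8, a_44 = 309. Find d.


d = (aₙ - a₁)/(n-1)
= (309 - 8)/(44-1)
= 301/43 = 7

d = 7


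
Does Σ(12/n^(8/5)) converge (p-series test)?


p-series test: Σ c/n^p converges if p > 1, diverges if p ≤ 1 (constant c > 0 doesn't affect convergence).
p = 8/5
8/5 > 1 → CONVERGES

Converges (p = 8/5 > 1)


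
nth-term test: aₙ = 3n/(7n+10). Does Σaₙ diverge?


lim(n→∞) 3n/(7n+10) = 3/7 = 3/7  (divide numerator and denominator by n)
lim aₙ = 3/7 ≠ 0 → series DIVERGES

Diverges (lim aₙ = 3/7 ≠ 0)


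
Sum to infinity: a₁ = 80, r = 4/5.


S∞ = a₁/(1-r) = 80/(1 - 4/5)
= 80/(1/5)
= 400

S∞ = 400


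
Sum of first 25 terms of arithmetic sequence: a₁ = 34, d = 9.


aₙ = 34 + (25-1)×9 = 250
Sₙ = n(a₁+aₙ)/2 = 25×(34+250)/2
= 25×284/2 = 3550

S_25 = 3550


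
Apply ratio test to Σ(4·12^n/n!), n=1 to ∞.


aₙ = 4·12^n/n!
a_{n+1}/aₙ = 12^(n+1)/(n+1)! × n!/12^n  (constant 4 cancels)
= 12/(n+1)
L = lim(n→∞) 12/(n+1) = 0
L < 1 → series CONVERGES

Converges (ratio test: L = 0 < 1)


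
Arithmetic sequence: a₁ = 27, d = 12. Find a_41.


aₙ = a₁ + (n-1)d
= 27 + (41-1)×12
= 27 + 480
= 507

a_41 = 507


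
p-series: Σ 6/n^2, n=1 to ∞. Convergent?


p-series test: Σ c/n^p converges if p > 1, diverges if p ≤ 1 (constant c > 0 doesn't affect convergence).
p = 2
2 > 1 → CONVERGES

Converges (p = 2 > 1)


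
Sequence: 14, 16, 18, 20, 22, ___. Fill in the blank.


Pattern: arithmetic (d=2)
Terms: 14, 16, 18, 20, 22
Next term = 24

Next term = 24


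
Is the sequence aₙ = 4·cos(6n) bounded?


For all n, -1 ≤ cos(6n) ≤ 1, so -4 ≤ 4·cos(6n) ≤ 4
Lower bound: -4, Upper bound: 4
The sequence IS bounded

Bounded (-4 ≤ aₙ ≤ 4)


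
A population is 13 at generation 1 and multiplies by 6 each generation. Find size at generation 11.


aₙ = a₁·r^(n-1)
= 13×6^10
= 13×60466176
= 786060288

a_11 = 786060288


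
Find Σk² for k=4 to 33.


Σₖ₌4^33 k² = Σₖ₌₁^33 k² − Σₖ₌₁^3 k²
= 33·34·67/6 − 3·4·7/6
= 12529 − 14 = 12515

Σk² = 12515


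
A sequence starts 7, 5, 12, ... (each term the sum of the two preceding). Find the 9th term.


Computing iteratively: 7, 5, 12, 17, 29, 46, 75, 121, 196
a_9 = 196

a_9 = 196


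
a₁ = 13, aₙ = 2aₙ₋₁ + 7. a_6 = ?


Computing step by step:
a_1 = 13
a_2 = 33
a_3 = 73
a_4 = 153
a_5 = 313
a_6 = 633


a_6 = 633


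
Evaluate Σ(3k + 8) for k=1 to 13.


Σ(3k+8) = 3·Σk + 8·n
= 3·91 + 8·13
= 273 + 104 = 377

Σ = 377


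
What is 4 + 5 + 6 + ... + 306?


Σₖ₌4^306 k = Σₖ₌₁^306 k − Σₖ₌₁^3 k
= 306·307/2 − 3·4/2
= 46971 − 6 = 46965

Σk = 46965


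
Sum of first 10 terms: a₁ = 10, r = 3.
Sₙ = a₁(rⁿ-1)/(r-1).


Sₙ = 10×(3^10 - 1)/(3 - 1)
= 10×(59049 - 1)/2
= 10×59048/2
= 295240

S_10 = 295240


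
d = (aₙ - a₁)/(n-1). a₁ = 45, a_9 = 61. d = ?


d = (aₙ - a₁)/(n-1)
= (61 - 45)/(9-1)
= 16/8 = 2

d = 2


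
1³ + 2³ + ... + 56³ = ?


n(n+1)/2 = 56×57/2 = 1596
Σk³ = 1596² = 2547216

Σk³ = 2547216


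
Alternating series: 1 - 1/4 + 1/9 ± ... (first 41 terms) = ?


S = 1 - 1/4 + 1/9 - 1/16 + 1/25 - 1/36 + 1/49 - 1/64 ± ...
= 0.8228
(Full series converges to +π²/12 ≈ +0.8225)

S_41 = 0.8228


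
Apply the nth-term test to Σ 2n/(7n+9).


lim(n→∞) 2n/(7n+9) = 2/7 = 2/7  (divide numerator and denominator by n)
lim aₙ = 2/7 ≠ 0 → series DIVERGES

Diverges (lim aₙ = 2/7 ≠ 0)


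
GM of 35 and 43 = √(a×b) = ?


GM = √(35×43) = √1505 = 38.7943

GM = 38.7943


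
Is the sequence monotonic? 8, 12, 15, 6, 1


Differences: 4, 3, -9, -5
Difference at position 1 is +4 (> 0) but position 3 is -9 (< 0) — sequence both rises and falls
→ NOT monotonic

Not monotonic


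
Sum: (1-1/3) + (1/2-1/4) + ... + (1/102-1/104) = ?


Telescoping with gap 2: two head and two tail terms survive.
= (1 + 1/2) - (1/103 + 1/104)
= 3/2 - 1/103 - 1/104 = 15861/10712

Sum = 15861/10712


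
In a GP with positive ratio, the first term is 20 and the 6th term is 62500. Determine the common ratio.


r^(n-1) = aₙ/a₁
r^5 = 62500/20 = 3125
r = 3125^(1/5)
= 5

r = 5


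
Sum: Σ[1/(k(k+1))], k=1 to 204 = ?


1/(k(k+1)) = 1/k - 1/(k+1) (partial fractions)
Telescoping: Σ = 1 - 1/205 = 204/205

Sum = 204/205


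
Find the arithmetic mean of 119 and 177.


AM = (119 + 177)/2 = 296/2 = 148

AM = 148


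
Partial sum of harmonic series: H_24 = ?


H_24 = 1/1 + 1/2 + 1/3 + ... + 1/24
= 1347822955/356948592
≈ 3.776

H_24 = 1347822955/356948592 ≈ 3.776


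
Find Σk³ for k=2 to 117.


Σₖ₌2^117 k³ = [117·118/2]² − [1·2/2]²
= 47651409 − 1 = 47651408

Σk³ = 47651408


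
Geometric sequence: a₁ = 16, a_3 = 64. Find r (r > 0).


r^(n-1) = aₙ/a₁
r^2 = 64/16 = 4
r = 4^(1/2)
= ±2; taking r > 0 gives r = 2

r = 2


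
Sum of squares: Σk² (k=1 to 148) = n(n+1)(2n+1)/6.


n = 148
n(n+1)(2n+1)/6 = 148×149×297/6
= 6549444/6 = 1091574

Σk² = 1091574


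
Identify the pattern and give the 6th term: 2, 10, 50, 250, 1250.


Pattern: geometric (r=5)
Terms: 2, 10, 50, 250, 1250
Next term = 6250

Next term = 6250


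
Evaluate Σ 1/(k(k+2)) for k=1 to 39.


1/(k(k+2)) = (1/2)·(1/k - 1/(k+2)) (partial fractions)
Telescoping: Σ = (1/2)·(1 + 1/2 - 1/40 - 1/41) = 2379/3280

Sum = 2379/3280


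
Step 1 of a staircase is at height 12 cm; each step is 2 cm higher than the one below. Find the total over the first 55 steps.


aₙ = 12 + (55-1)×2 = 120
Sₙ = n(a₁+aₙ)/2 = 55×(12+120)/2
= 55×132/2 = 3630

S_55 = 3630


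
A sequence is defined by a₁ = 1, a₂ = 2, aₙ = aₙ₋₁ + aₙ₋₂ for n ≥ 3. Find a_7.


Computing iteratively: 1, 2, 3, 5, 8, 13, 21
a_7 = 21

a_7 = 21


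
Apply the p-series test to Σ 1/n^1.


p-series test: Σ c/n^p converges if p > 1, diverges if p ≤ 1 (constant c > 0 doesn't affect convergence).
p = 1
1 ≤ 1 → DIVERGES

Diverges (p = 1 ≤ 1)


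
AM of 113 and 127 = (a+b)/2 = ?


AM = (113 + 127)/2 = 240/2 = 120

AM = 120


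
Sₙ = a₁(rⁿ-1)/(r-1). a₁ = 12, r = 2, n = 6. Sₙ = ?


Sₙ = 12×(2^6 - 1)/(2 - 1)
= 12×(64 - 1)/1
= 12×63/1
= 756

S_6 = 756


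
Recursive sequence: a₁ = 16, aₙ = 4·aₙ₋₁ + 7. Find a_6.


Computing step by step:
a_1 = 16
a_2 = 71
a_3 = 291
a_4 = 1171
a_5 = 4691
a_6 = 18771


a_6 = 18771


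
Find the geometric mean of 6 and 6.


GM = √(6×6) = √36 = 6

GM = 6


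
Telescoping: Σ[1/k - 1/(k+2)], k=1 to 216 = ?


Telescoping with gap 2: two head and two tail terms survive.
= (1 + 1/2) - (1/217 + 1/218)
= 3/2 - 1/217 - 1/218 = 35262/23653

Sum = 35262/23653


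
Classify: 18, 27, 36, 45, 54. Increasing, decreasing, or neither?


Differences: 9, 9, 9, 9
All differences > 0 → strictly INCREASING

Monotonically increasing


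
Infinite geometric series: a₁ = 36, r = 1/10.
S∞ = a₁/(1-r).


S∞ = a₁/(1-r) = 36/(1 - 1/10)
= 36/(9/10)
= 40

S∞ = 40


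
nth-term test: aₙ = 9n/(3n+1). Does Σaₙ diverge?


lim(n→∞) 9n/(3n+1) = 9/3 = 3  (divide numerator and denominator by n)
lim aₙ = 3 ≠ 0 → series DIVERGES

Diverges (lim aₙ = 3 ≠ 0)


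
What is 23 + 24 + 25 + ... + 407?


Σₖ₌23^407 k = Σₖ₌₁^407 k − Σₖ₌₁^22 k
= 407·408/2 − 22·23/2
= 83028 − 253 = 82775

Σk = 82775


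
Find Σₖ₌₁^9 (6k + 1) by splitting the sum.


Σ(6k+1) = 6·Σk + 1·n
= 6·45 + 1·9
= 270 + 9 = 279

Σ = 279


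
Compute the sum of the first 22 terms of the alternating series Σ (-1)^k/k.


S = -1 + 1/2 - 1/3 + 1/4 - 1/5 + 1/6 - 1/7 + 1/8 ± ...
= -0.6709
(Full series converges to -ln(2) ≈ -0.6931)

S_22 = -0.6709


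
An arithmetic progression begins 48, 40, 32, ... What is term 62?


aₙ = a₁ + (n-1)d
= 48 + (62-1)×-8
= 48 - 488
= -440

a_62 = -440


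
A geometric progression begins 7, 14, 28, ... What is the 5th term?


aₙ = a₁·r^(n-1)
= 7×2^4
= 7×16
= 112

a_5 = 112


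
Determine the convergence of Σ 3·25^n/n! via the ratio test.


aₙ = 3·25^n/n!
a_{n+1}/aₙ = 25^(n+1)/(n+1)! × n!/25^n  (constant 3 cancels)
= 25/(n+1)
L = lim(n→∞) 25/(n+1) = 0
L < 1 → series CONVERGES

Converges (ratio test: L = 0 < 1)


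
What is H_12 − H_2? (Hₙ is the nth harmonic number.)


Σₖ₌3^12 1/k = 1/3 + 1/4 + 1/5 + 1/6 + 1/7 + 1/8 + 1/9 + 1/10 + 1/11 + 1/12
= 44441/27720
≈ 1.6032

Sum = 44441/27720 ≈ 1.6032


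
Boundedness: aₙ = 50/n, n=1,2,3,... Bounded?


a₁ = 50, a₂ = 50/2, a₃ = 50/3, ...
0 < aₙ ≤ 50 for all n ≥ 1
Lower bound: 0, Upper bound: 50
The sequence IS bounded

Bounded (0 < aₙ ≤ 50)


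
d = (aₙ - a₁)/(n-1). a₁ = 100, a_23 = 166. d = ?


d = (aₙ - a₁)/(n-1)
= (166 - 100)/(23-1)
= 66/22 = 3

d = 3


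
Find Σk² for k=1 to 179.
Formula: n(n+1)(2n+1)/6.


n = 179
n(n+1)(2n+1)/6 = 179×180×359/6
= 11566980/6 = 1927830

Σk² = 1927830


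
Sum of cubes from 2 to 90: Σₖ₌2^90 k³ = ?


Σₖ₌2^90 k³ = [90·91/2]² − [1·2/2]²
= 16769025 − 1 = 16769024

Σk³ = 16769024


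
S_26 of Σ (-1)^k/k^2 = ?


S = -1 + 1/4 - 1/9 + 1/16 - 1/25 + 1/36 - 1/49 + 1/64 ± ...
= -0.8218
(Full series converges to -π²/12 ≈ -0.8225)

S_26 = -0.8218


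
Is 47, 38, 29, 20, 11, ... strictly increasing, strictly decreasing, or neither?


Differences: -9, -9, -9, -9
All differences < 0 → strictly DECREASING

Monotonically decreasing


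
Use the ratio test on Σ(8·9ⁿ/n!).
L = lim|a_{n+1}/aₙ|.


aₙ = 8·9^n/n!
a_{n+1}/aₙ = 9^(n+1)/(n+1)! × n!/9^n  (constant 8 cancels)
= 9/(n+1)
L = lim(n→∞) 9/(n+1) = 0
L < 1 → series CONVERGES

Converges (ratio test: L = 0 < 1)


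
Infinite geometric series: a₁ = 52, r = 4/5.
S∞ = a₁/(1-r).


S∞ = a₁/(1-r) = 52/(1 - 4/5)
= 52/(1/5)
= 260

S∞ = 260


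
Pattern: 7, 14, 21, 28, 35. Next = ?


Pattern: arithmetic (d=7)
Terms: 7, 14, 21, 28, 35
Next term = 42

Next term = 42


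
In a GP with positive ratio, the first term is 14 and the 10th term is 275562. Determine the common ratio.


r^(n-1) = aₙ/a₁
r^9 = 275562/14 = 19683
r = 19683^(1/9)
= 3

r = 3


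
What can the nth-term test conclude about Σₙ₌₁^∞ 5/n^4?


lim(n→∞) 5/n^4 = 0
lim aₙ = 0 → nth-term test is INCONCLUSIVE
(Need other tests; this is actually a convergent p-series with p=4 > 1)

Inconclusive (lim aₙ = 0; need another test)


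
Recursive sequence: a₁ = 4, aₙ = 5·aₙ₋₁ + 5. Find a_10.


Computing step by step:
a_1 = 4
a_2 = 25
a_3 = 130
a_4 = 655
a_5 = 3280
a_6 = 16405
a_7 = 82030
a_8 = 410155
a_9 = 2050780
a_10 = 10253905


a_10 = 10253905


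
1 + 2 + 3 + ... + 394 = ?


n(n+1)/2 = 394×395/2 = 155630/2 = 77815

Σk = 77815


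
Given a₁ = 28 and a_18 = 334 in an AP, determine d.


d = (aₙ - a₁)/(n-1)
= (334 - 28)/(18-1)
= 306/17 = 18

d = 18


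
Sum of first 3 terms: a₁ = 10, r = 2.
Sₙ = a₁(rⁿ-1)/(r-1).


Sₙ = 10×(2^3 - 1)/(2 - 1)
= 10×(8 - 1)/1
= 10×7/1
= 70

S_3 = 70


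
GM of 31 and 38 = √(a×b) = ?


GM = √(31×38) = √1178 = 34.322

GM = 34.322


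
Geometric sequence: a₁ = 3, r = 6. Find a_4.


aₙ = a₁·r^(n-1)
= 3×6^3
= 3×216
= 648

a_4 = 648


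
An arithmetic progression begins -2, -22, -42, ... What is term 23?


aₙ = a₁ + (n-1)d
= -2 + (23-1)×-20
= -2 - 440
= -442

a_23 = -442


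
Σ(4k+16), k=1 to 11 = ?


Σ(4k+16) = 4·Σk + 16·n
= 4·66 + 16·11
= 264 + 176 = 440

Σ = 440


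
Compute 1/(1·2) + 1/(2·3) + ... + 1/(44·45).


1/(k(k+1)) = 1/k - 1/(k+1) (partial fractions)
Telescoping: Σ = 1 - 1/45 = 44/45

Sum = 44/45


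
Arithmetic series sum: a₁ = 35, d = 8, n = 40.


aₙ = 35 + (40-1)×8 = 347
Sₙ = n(a₁+aₙ)/2 = 40×(35+347)/2
= 40×382/2 = 7640

S_40 = 7640


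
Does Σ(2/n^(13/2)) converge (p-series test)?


p-series test: Σ c/n^p converges if p > 1, diverges if p ≤ 1 (constant c > 0 doesn't affect convergence).
p = 13/2
13/2 > 1 → CONVERGES

Converges (p = 13/2 > 1)


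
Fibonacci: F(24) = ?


Fibonacci sequence: 1, 1, 2, 3, 5, 8, 13, 21, 34, 55, 89, ...
F(24) = 46368

F(24) = 46368


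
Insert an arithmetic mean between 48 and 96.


AM = (48 + 96)/2 = 144/2 = 72

AM = 72


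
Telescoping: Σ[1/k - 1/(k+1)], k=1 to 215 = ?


Telescoping: adjacent terms cancel.
= 1/1 - 1/216
= 1 - 1/216 = 215/216

Sum = 215/216


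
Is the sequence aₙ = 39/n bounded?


a₁ = 39, a₂ = 39/2, a₃ = 39/3, ...
0 < aₙ ≤ 39 for all n ≥ 1
Lower bound: 0, Upper bound: 39
The sequence IS bounded

Bounded (0 < aₙ ≤ 39)


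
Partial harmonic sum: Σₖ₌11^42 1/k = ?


Σₖ₌11^42 1/k = 1/11 + 1/12 + 1/13 + ... + 1/42
= 27836068974842873/19914562703599200
≈ 1.3978

Sum = 27836068974842873/19914562703599200 ≈ 1.3978


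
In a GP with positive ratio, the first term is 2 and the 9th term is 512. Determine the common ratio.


r^(n-1) = aₙ/a₁
r^8 = 512/2 = 256
r = 256^(1/8)
= ±2; taking r > 0 gives r = 2

r = 2


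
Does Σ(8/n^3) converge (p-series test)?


p-series test: Σ c/n^p converges if p > 1, diverges if p ≤ 1 (constant c > 0 doesn't affect convergence).
p = 3
3 > 1 → CONVERGES

Converges (p = 3 > 1)


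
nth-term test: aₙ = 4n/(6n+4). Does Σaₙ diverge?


lim(n→∞) 4n/(6n+4) = 4/6 = 2/3  (divide numerator and denominator by n)
lim aₙ = 2/3 ≠ 0 → series DIVERGES

Diverges (lim aₙ = 2/3 ≠ 0)


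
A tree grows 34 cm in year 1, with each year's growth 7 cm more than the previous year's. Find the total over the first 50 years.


aₙ = 34 + (50-1)×7 = 377
Sₙ = n(a₁+aₙ)/2 = 50×(34+377)/2
= 50×411/2 = 10275

S_50 = 10275


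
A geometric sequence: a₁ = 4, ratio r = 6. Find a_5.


aₙ = a₁·r^(n-1)
= 4×6^4
= 4×1296
= 5184

a_5 = 5184


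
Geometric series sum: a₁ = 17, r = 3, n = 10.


Sₙ = 17×(3^10 - 1)/(3 - 1)
= 17×(59049 - 1)/2
= 17×59048/2
= 501908

S_10 = 501908


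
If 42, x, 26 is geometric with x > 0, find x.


GM = √(42×26) = √1092 = 33.0454

GM = 33.0454


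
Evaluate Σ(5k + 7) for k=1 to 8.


Σ(5k+7) = 5·Σk + 7·n
= 5·36 + 7·8
= 180 + 56 = 236

Σ = 236


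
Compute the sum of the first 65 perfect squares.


n = 65
n(n+1)(2n+1)/6 = 65×66×131/6
= 561990/6 = 93665

Σk² = 93665


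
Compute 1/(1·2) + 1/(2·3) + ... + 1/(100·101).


1/(k(k+1)) = 1/k - 1/(k+1) (partial fractions)
Telescoping: Σ = 1 - 1/101 = 100/101

Sum = 100/101


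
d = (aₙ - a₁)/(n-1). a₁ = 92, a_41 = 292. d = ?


d = (aₙ - a₁)/(n-1)
= (292 - 92)/(41-1)
= 200/40 = 5

d = 5


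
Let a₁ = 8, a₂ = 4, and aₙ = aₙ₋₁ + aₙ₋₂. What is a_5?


Computing iteratively: 8, 4, 12, 16, 28
a_5 = 28

a_5 = 28


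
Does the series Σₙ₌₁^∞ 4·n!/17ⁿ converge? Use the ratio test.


aₙ = 4·n!/17^n
a_{n+1}/aₙ = (n+1)!/17^(n+1) × 17^n/n!  (constant 4 cancels)
= (n+1)/17
L = lim(n→∞) (n+1)/17 = ∞
L > 1 → series DIVERGES

Diverges (ratio test: L = ∞ > 1)


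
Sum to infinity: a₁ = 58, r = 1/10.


S∞ = a₁/(1-r) = 58/(1 - 1/10)
= 58/(9/10)
= 580/9

S∞ = 580/9


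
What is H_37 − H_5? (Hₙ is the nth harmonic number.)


Σₖ₌6^37 1/k = 1/6 + 1/7 + 1/8 + ... + 1/37
= 931735791926593/485721041551200
≈ 1.9183

Sum = 931735791926593/485721041551200 ≈ 1.9183


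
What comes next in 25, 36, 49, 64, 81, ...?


Pattern: perfect squares: n²
Terms: 25, 36, 49, 64, 81
Next term = 100

Next term = 100


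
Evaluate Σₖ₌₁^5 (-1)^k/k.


S = -1 + 1/2 - 1/3 + 1/4 - 1/5
= -0.7833
(Full series converges to -ln(2) ≈ -0.6931)

S_5 = -0.7833


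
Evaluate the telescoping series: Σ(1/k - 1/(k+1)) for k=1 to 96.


Telescoping: adjacent terms cancel.
= 1/1 - 1/97
= 1 - 1/97 = 96/97

Sum = 96/97


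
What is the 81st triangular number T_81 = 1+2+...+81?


n(n+1)/2 = 81×82/2 = 6642/2 = 3321

Σk = 3321


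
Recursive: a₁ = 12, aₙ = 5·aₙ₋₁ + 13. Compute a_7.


Computing step by step:
a_1 = 12
a_2 = 73
a_3 = 378
a_4 = 1903
a_5 = 9528
a_6 = 47653
a_7 = 238278


a_7 = 238278


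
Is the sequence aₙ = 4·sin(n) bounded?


For all n, -1 ≤ sin(n) ≤ 1, so -4 ≤ 4·sin(n) ≤ 4
Lower bound: -4, Upper bound: 4
The sequence IS bounded

Bounded (-4 ≤ aₙ ≤ 4)


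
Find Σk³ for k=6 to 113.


Σₖ₌6^113 k³ = [113·114/2]² − [5·6/2]²
= 41486481 − 225 = 41486256

Σk³ = 41486256


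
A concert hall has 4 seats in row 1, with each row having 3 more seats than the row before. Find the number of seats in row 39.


aₙ = a₁ + (n-1)d
= 4 + (39-1)×3
= 4 + 114
= 118

a_39 = 118


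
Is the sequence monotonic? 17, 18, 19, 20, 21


Differences: 1, 1, 1, 1
All differences > 0 → strictly INCREASING

Monotonically increasing


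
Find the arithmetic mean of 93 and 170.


AM = (93 + 170)/2 = 263/2 = 131.5

AM = 131.5


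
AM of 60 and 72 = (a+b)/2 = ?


AM = (60 + 72)/2 = 132/2 = 66

AM = 66


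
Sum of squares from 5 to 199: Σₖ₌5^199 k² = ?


Σₖ₌5^199 k² = Σₖ₌₁^199 k² − Σₖ₌₁^4 k²
= 199·200·399/6 − 4·5·9/6
= 2646700 − 30 = 2646670

Σk² = 2646670


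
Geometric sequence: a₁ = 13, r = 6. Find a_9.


aₙ = a₁·r^(n-1)
= 13×6^8
= 13×1679616
= 21835008

a_9 = 21835008


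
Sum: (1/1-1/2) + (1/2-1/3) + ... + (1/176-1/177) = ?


Telescoping: adjacent terms cancel.
= 1/1 - 1/177
= 1 - 1/177 = 176/177

Sum = 176/177


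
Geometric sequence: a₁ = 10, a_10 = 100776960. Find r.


r^(n-1) = aₙ/a₁
r^9 = 100776960/10 = 10077696
r = 10077696^(1/9)
= 6

r = 6


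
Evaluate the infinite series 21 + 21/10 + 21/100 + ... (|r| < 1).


S∞ = a₁/(1-r) = 21/(1 - 1/10)
= 21/(9/10)
= 70/3

S∞ = 70/3


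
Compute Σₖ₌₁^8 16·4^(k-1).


Sₙ = 16×(4^8 - 1)/(4 - 1)
= 16×(65536 - 1)/3
= 16×65535/3
= 349520

S_8 = 349520


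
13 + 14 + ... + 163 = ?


Σₖ₌13^163 k = Σₖ₌₁^163 k − Σₖ₌₁^12 k
= 163·164/2 − 12·13/2
= 13366 − 78 = 13288

Σk = 13288


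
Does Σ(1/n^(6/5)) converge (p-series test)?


p-series test: Σ c/n^p converges if p > 1, diverges if p ≤ 1 (constant c > 0 doesn't affect convergence).
p = 6/5
6/5 > 1 → CONVERGES

Converges (p = 6/5 > 1)


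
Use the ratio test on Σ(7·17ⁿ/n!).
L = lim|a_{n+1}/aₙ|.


aₙ = 7·17^n/n!
a_{n+1}/aₙ = 17^(n+1)/(n+1)! × n!/17^n  (constant 7 cancels)
= 17/(n+1)
L = lim(n→∞) 17/(n+1) = 0
L < 1 → series CONVERGES

Converges (ratio test: L = 0 < 1)


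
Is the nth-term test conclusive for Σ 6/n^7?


lim(n→∞) 6/n^7 = 0
lim aₙ = 0 → nth-term test is INCONCLUSIVE
(Need other tests; this is actually a convergent p-series with p=7 > 1)

Inconclusive (lim aₙ = 0; need another test)


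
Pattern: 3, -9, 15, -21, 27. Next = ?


Pattern: alternating sign, magnitude arithmetic (d=6)
Terms: 3, -9, 15, -21, 27
Next term = -33

Next term = -33


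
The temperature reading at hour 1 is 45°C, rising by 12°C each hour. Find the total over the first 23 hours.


aₙ = 45 + (23-1)×12 = 309
Sₙ = n(a₁+aₙ)/2 = 23×(45+309)/2
= 23×354/2 = 4071

S_23 = 4071


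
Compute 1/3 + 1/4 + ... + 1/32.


Σₖ₌3^32 1/k = 1/3 + 1/4 + 1/5 + ... + 1/32
= 369455796282239/144403552893600
≈ 2.5585

Sum = 369455796282239/144403552893600 ≈ 2.5585


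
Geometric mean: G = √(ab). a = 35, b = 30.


GM = √(35×30) = √1050 = 32.4037

GM = 32.4037


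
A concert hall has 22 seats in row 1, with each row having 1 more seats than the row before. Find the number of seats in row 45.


aₙ = a₁ + (n-1)d
= 22 + (45-1)×1
= 22 + 44
= 66

a_45 = 66


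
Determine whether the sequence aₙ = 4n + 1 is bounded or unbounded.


aₙ = 4n + 1 → as n→∞, aₙ→∞
No finite upper bound exists
The sequence is UNBOUNDED

Unbounded (aₙ → ∞ as n → ∞)


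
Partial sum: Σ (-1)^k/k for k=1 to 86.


S = -1 + 1/2 - 1/3 + 1/4 - 1/5 + 1/6 - 1/7 + 1/8 ± ...
= -0.6874
(Full series converges to -ln(2) ≈ -0.6931)

S_86 = -0.6874


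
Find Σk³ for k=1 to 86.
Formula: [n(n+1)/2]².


n(n+1)/2 = 86×87/2 = 3741
Σk³ = 3741² = 13995081

Σk³ = 13995081


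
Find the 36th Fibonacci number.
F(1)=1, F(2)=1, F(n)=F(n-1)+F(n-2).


Fibonacci sequence: 1, 1, 2, 3, 5, 8, 13, 21, 34, 55, 89, ...
F(36) = 14930352

F(36) = 14930352


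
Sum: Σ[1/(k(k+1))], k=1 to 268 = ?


1/(k(k+1)) = 1/k - 1/(k+1) (partial fractions)
Telescoping: Σ = 1 - 1/269 = 268/269

Sum = 268/269


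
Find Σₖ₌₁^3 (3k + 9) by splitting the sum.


Σ(3k+9) = 3·Σk + 9·n
= 3·6 + 9·3
= 18 + 27 = 45

Σ = 45


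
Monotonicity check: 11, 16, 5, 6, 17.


Differences: 5, -11, 1, 11
Difference at position 1 is +5 (> 0) but position 2 is -11 (< 0) — sequence both rises and falls
→ NOT monotonic

Not monotonic


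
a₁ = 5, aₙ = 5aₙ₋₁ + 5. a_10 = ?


Computing step by step:
a_1 = 5
a_2 = 30
a_3 = 155
a_4 = 780
a_5 = 3905
a_6 = 19530
a_7 = 97655
a_8 = 488280
a_9 = 2441405
a_10 = 12207030


a_10 = 12207030


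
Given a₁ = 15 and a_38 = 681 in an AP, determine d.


d = (aₙ - a₁)/(n-1)
= (681 - 15)/(38-1)
= 666/37 = 18

d = 18


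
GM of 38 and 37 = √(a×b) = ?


GM = √(38×37) = √1406 = 37.4967

GM = 37.4967


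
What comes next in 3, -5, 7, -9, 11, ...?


Pattern: alternating sign, magnitude arithmetic (d=2)
Terms: 3, -5, 7, -9, 11
Next term = -13

Next term = -13


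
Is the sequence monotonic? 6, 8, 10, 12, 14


Differences: 2, 2, 2, 2
All differences > 0 → strictly INCREASING

Monotonically increasing


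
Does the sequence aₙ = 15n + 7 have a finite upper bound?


aₙ = 15n + 7 → as n→∞, aₙ→∞
No finite upper bound exists
The sequence is UNBOUNDED

Unbounded (aₙ → ∞ as n → ∞)


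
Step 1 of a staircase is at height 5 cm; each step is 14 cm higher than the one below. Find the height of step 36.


aₙ = a₁ + (n-1)d
= 5 + (36-1)×14
= 5 + 490
= 495

a_36 = 495


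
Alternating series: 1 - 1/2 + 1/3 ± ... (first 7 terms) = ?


S = 1 - 1/2 + 1/3 - 1/4 + 1/5 - 1/6 + 1/7
= 0.7595
(Full series converges to +ln(2) ≈ +0.6931)

S_7 = 0.7595


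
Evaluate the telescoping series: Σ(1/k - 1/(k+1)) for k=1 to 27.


Telescoping: adjacent terms cancel.
= 1/1 - 1/28
= 1 - 1/28 = 27/28

Sum = 27/28


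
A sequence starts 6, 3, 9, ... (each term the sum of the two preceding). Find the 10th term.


Computing iteratively: 6, 3, 9, 12, 21, 33, 54, 87, 141, 228
a_10 = 228

a_10 = 228


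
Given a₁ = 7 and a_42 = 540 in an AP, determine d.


d = (aₙ - a₁)/(n-1)
= (540 - 7)/(42-1)
= 533/41 = 13

d = 13


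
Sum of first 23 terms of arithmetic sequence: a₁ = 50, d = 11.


aₙ = 50 + (23-1)×11 = 292
Sₙ = n(a₁+aₙ)/2 = 23×(50+292)/2
= 23×342/2 = 3933

S_23 = 3933


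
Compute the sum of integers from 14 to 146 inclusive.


Σₖ₌14^146 k = Σₖ₌₁^146 k − Σₖ₌₁^13 k
= 146·147/2 − 13·14/2
= 10731 − 91 = 10640

Σk = 10640


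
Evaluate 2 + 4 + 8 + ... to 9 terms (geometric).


Sₙ = 2×(2^9 - 1)/(2 - 1)
= 2×(512 - 1)/1
= 2×511/1
= 1022

S_9 = 1022


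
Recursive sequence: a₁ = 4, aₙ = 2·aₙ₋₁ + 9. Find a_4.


Computing step by step:
a_1 = 4
a_2 = 17
a_3 = 43
a_4 = 95


a_4 = 95


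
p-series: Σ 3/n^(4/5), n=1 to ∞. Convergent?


p-series test: Σ c/n^p converges if p > 1, diverges if p ≤ 1 (constant c > 0 doesn't affect convergence).
p = 4/5
4/5 ≤ 1 → DIVERGES

Diverges (p = 4/5 ≤ 1)


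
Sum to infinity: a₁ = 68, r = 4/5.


S∞ = a₁/(1-r) = 68/(1 - 4/5)
= 68/(1/5)
= 340

S∞ = 340


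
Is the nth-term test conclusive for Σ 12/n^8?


lim(n→∞) 12/n^8 = 0
lim aₙ = 0 → nth-term test is INCONCLUSIVE
(Need other tests; this is actually a convergent p-series with p=8 > 1)

Inconclusive (lim aₙ = 0; need another test)


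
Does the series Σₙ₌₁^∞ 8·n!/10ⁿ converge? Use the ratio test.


aₙ = 8·n!/10^n
a_{n+1}/aₙ = (n+1)!/10^(n+1) × 10^n/n!  (constant 8 cancels)
= (n+1)/10
L = lim(n→∞) (n+1)/10 = ∞
L > 1 → series DIVERGES

Diverges (ratio test: L = ∞ > 1)


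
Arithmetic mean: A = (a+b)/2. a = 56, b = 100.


AM = (56 + 100)/2 = 156/2 = 78

AM = 78


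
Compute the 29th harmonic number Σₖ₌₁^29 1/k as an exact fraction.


H_29 = 1/1 + 1/2 + 1/3 + ... + 1/29
= 9227046511387/2329089562800
≈ 3.9617

H_29 = 9227046511387/2329089562800 ≈ 3.9617


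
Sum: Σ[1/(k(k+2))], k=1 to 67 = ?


1/(k(k+2)) = (1/2)·(1/k - 1/(k+2)) (partial fractions)
Telescoping: Σ = (1/2)·(1 + 1/2 - 1/68 - 1/69) = 6901/9384

Sum = 6901/9384


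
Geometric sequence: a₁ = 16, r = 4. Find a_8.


aₙ = a₁·r^(n-1)
= 16×4^7
= 16×16384
= 262144

a_8 = 262144


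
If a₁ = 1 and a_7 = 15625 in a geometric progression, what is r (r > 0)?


r^(n-1) = aₙ/a₁
r^6 = 15625/1 = 15625
r = 15625^(1/6)
= ±5; taking r > 0 gives r = 5

r = 5


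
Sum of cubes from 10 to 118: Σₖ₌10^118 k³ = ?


Σₖ₌10^118 k³ = [118·119/2]² − [9·10/2]²
= 49294441 − 2025 = 49292416

Σk³ = 49292416


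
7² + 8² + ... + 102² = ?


Σₖ₌7^102 k² = Σₖ₌₁^102 k² − Σₖ₌₁^6 k²
= 102·103·205/6 − 6·7·13/6
= 358955 − 91 = 358864

Σk² = 358864


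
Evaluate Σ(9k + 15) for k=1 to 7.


Σ(9k+15) = 9·Σk + 15·n
= 9·28 + 15·7
= 252 + 105 = 357

Σ = 357


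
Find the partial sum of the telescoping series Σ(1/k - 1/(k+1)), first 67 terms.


Telescoping: adjacent terms cancel.
= 1/1 - 1/68
= 1 - 1/68 = 67/68

Sum = 67/68


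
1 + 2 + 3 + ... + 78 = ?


n(n+1)/2 = 78×79/2 = 6162/2 = 3081

Σk = 3081


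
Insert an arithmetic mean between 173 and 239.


AM = (173 + 239)/2 = 412/2 = 206

AM = 206


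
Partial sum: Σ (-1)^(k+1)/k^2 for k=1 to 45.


S = 1 - 1/4 + 1/9 - 1/16 + 1/25 - 1/36 + 1/49 - 1/64 ± ...
= 0.8227
(Full series converges to +π²/12 ≈ +0.8225)

S_45 = 0.8227


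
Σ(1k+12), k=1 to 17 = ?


Σ(1k+12) = 1·Σk + 12·n
= 1·153 + 12·17
= 153 + 204 = 357

Σ = 357


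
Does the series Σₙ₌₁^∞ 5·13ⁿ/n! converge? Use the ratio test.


aₙ = 5·13^n/n!
a_{n+1}/aₙ = 13^(n+1)/(n+1)! × n!/13^n  (constant 5 cancels)
= 13/(n+1)
L = lim(n→∞) 13/(n+1) = 0
L < 1 → series CONVERGES

Converges (ratio test: L = 0 < 1)


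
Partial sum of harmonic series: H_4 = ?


H_4 = 1/1 + 1/2 + 1/3 + 1/4
= 25/12
≈ 2.0833

H_4 = 25/12 ≈ 2.0833


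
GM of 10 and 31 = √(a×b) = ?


GM = √(10×31) = √310 = 17.6068

GM = 17.6068


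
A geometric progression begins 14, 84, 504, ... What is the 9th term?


aₙ = a₁·r^(n-1)
= 14×6^8
= 14×1679616
= 23514624

a_9 = 23514624


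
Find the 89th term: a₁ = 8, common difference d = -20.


aₙ = a₁ + (n-1)d
= 8 + (89-1)×-20
= 8 - 1760
= -1752

a_89 = -1752


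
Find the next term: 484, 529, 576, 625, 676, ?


Pattern: perfect squares: n²
Terms: 484, 529, 576, 625, 676
Next term = 729

Next term = 729


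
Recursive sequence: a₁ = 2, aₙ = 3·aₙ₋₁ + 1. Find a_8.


Computing step by step:
a_1 = 2
a_2 = 7
a_3 = 22
a_4 = 67
a_5 = 202
a_6 = 607
a_7 = 1822
a_8 = 5467


a_8 = 5467


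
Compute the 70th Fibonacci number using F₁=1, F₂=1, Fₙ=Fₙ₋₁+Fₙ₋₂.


Fibonacci sequence: 1, 1, 2, 3, 5, 8, 13, 21, 34, 55, 89, ...
F(70) = 190392490709135

F(70) = 190392490709135


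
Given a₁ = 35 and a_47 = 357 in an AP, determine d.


d = (aₙ - a₁)/(n-1)
= (357 - 35)/(47-1)
= 322/46 = 7

d = 7


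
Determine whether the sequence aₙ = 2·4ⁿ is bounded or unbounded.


aₙ = 2·4ⁿ → as n→∞, aₙ→∞ (since base 4 > 1)
No finite upper bound exists
The sequence is UNBOUNDED

Unbounded (aₙ → ∞ as n → ∞)


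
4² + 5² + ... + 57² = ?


Σₖ₌4^57 k² = Σₖ₌₁^57 k² − Σₖ₌₁^3 k²
= 57·58·115/6 − 3·4·7/6
= 63365 − 14 = 63351

Σk² = 63351


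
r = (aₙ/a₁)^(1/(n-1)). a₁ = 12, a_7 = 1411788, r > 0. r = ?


r^(n-1) = aₙ/a₁
r^6 = 1411788/12 = 117649
r = 117649^(1/6)
= ±7; taking r > 0 gives r = 7

r = 7


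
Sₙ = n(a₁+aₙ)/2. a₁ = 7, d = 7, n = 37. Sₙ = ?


aₙ = 7 + (37-1)×7 = 259
Sₙ = n(a₁+aₙ)/2 = 37×(7+259)/2
= 37×266/2 = 4921

S_37 = 4921


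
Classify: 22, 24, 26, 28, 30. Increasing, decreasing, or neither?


Differences: 2, 2, 2, 2
All differences > 0 → strictly INCREASING

Monotonically increasing


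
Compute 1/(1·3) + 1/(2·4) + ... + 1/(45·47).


1/(k(k+2)) = (1/2)·(1/k - 1/(k+2)) (partial fractions)
Telescoping: Σ = (1/2)·(1 + 1/2 - 1/46 - 1/47) = 1575/2162

Sum = 1575/2162


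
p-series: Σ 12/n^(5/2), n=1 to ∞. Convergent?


p-series test: Σ c/n^p converges if p > 1, diverges if p ≤ 1 (constant c > 0 doesn't affect convergence).
p = 5/2
5/2 > 1 → CONVERGES

Converges (p = 5/2 > 1)


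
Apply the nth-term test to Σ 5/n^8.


lim(n→∞) 5/n^8 = 0
lim aₙ = 0 → nth-term test is INCONCLUSIVE
(Need other tests; this is actually a convergent p-series with p=8 > 1)

Inconclusive (lim aₙ = 0; need another test)


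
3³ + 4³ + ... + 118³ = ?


Σₖ₌3^118 k³ = [118·119/2]² − [2·3/2]²
= 49294441 − 9 = 49294432

Σk³ = 49294432


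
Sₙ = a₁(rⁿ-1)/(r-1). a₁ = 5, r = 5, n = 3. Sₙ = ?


Sₙ = 5×(5^3 - 1)/(5 - 1)
= 5×(125 - 1)/4
= 5×124/4
= 155

S_3 = 155


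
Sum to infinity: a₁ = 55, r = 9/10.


S∞ = a₁/(1-r) = 55/(1 - 9/10)
= 55/(1/10)
= 550

S∞ = 550


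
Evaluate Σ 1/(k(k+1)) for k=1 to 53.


1/(k(k+1)) = 1/k - 1/(k+1) (partial fractions)
Telescoping: Σ = 1 - 1/54 = 53/54

Sum = 53/54


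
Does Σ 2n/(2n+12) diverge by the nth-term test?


lim(n→∞) 2n/(2n+12) = 2/2 = 1  (divide numerator and denominator by n)
lim aₙ = 1 ≠ 0 → series DIVERGES

Diverges (lim aₙ = 1 ≠ 0)


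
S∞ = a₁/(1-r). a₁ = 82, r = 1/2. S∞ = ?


S∞ = a₁/(1-r) = 82/(1 - 1/2)
= 82/(1/2)
= 164

S∞ = 164


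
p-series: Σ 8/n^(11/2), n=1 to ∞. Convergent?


p-series test: Σ c/n^p converges if p > 1, diverges if p ≤ 1 (constant c > 0 doesn't affect convergence).
p = 11/2
11/2 > 1 → CONVERGES

Converges (p = 11/2 > 1)


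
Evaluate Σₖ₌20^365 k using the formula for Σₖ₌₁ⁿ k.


Σₖ₌20^365 k = Σₖ₌₁^365 k − Σₖ₌₁^19 k
= 365·366/2 − 19·20/2
= 66795 − 190 = 66605

Σk = 66605


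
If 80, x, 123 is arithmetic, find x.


AM = (80 + 123)/2 = 203/2 = 101.5

AM = 101.5


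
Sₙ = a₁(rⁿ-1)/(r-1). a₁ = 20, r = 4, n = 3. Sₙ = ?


Sₙ = 20×(4^3 - 1)/(4 - 1)
= 20×(64 - 1)/3
= 20×63/3
= 420

S_3 = 420


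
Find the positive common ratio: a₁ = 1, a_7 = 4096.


r^(n-1) = aₙ/a₁
r^6 = 4096/1 = 4096
r = 4096^(1/6)
= ±4; taking r > 0 gives r = 4

r = 4


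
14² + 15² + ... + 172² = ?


Σₖ₌14^172 k² = Σₖ₌₁^172 k² − Σₖ₌₁^13 k²
= 172·173·345/6 − 13·14·27/6
= 1710970 − 819 = 1710151

Σk² = 1710151


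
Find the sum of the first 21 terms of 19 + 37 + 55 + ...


aₙ = 19 + (21-1)×18 = 379
Sₙ = n(a₁+aₙ)/2 = 21×(19+379)/2
= 21×398/2 = 4179

S_21 = 4179


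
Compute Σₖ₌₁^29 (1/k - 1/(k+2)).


Telescoping with gap 2: two head and two tail terms survive.
= (1 + 1/2) - (1/30 + 1/31)
= 3/2 - 1/30 - 1/31 = 667/465

Sum = 667/465


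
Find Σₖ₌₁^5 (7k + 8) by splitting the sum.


Σ(7k+8) = 7·Σk + 8·n
= 7·15 + 8·5
= 105 + 40 = 145

Σ = 145


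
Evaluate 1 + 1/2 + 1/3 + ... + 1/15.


H_15 = 1/1 + 1/2 + 1/3 + ... + 1/15
= 1195757/360360
≈ 3.3182

H_15 = 1195757/360360 ≈ 3.3182


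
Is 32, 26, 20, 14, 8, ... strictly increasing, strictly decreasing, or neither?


Differences: -6, -6, -6, -6
All differences < 0 → strictly DECREASING

Monotonically decreasing


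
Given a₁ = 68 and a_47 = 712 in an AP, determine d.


d = (aₙ - a₁)/(n-1)
= (712 - 68)/(47-1)
= 644/46 = 14

d = 14


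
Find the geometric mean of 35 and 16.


GM = √(35×16) = √560 = 23.6643

GM = 23.6643


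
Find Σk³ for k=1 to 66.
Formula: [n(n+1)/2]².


n(n+1)/2 = 66×67/2 = 2211
Σk³ = 2211² = 4888521

Σk³ = 4888521


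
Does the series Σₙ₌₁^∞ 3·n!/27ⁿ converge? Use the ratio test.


aₙ = 3·n!/27^n
a_{n+1}/aₙ = (n+1)!/27^(n+1) × 27^n/n!  (constant 3 cancels)
= (n+1)/27
L = lim(n→∞) (n+1)/27 = ∞
L > 1 → series DIVERGES

Diverges (ratio test: L = ∞ > 1)


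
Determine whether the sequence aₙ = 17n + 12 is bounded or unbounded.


aₙ = 17n + 12 → as n→∞, aₙ→∞
No finite upper bound exists
The sequence is UNBOUNDED

Unbounded (aₙ → ∞ as n → ∞)


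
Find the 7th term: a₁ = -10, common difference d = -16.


aₙ = a₁ + (n-1)d
= -10 + (7-1)×-16
= -10 - 96
= -106

a_7 = -106


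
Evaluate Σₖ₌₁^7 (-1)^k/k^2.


S = -1 + 1/4 - 1/9 + 1/16 - 1/25 + 1/36 - 1/49
= -0.8312
(Full series converges to -π²/12 ≈ -0.8225)

S_7 = -0.8312


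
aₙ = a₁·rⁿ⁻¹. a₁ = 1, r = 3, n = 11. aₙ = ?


aₙ = a₁·r^(n-1)
= 1×3^10
= 1×59049
= 59049

a_11 = 59049


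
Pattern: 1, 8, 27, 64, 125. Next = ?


Pattern: perfect cubes: n³
Terms: 1, 8, 27, 64, 125
Next term = 216

Next term = 216


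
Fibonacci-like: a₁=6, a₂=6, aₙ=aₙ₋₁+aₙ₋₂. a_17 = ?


Computing iteratively: 6, 6, 12, 18, 30, 48, 78, 126, 204, 330, 534, 864, ...
a_17 = 9582

a_17 = 9582


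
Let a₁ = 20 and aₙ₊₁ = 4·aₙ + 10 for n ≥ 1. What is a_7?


Computing step by step:
a_1 = 20
a_2 = 90
a_3 = 370
a_4 = 1490
a_5 = 5970
a_6 = 23890
a_7 = 95570


a_7 = 95570


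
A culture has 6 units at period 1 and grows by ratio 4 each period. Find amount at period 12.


aₙ = a₁·r^(n-1)
= 6×4^11
= 6×4194304
= 25165824

a_12 = 25165824


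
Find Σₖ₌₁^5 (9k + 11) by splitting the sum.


Σ(9k+11) = 9·Σk + 11·n
= 9·15 + 11·5
= 135 + 55 = 190

Σ = 190
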